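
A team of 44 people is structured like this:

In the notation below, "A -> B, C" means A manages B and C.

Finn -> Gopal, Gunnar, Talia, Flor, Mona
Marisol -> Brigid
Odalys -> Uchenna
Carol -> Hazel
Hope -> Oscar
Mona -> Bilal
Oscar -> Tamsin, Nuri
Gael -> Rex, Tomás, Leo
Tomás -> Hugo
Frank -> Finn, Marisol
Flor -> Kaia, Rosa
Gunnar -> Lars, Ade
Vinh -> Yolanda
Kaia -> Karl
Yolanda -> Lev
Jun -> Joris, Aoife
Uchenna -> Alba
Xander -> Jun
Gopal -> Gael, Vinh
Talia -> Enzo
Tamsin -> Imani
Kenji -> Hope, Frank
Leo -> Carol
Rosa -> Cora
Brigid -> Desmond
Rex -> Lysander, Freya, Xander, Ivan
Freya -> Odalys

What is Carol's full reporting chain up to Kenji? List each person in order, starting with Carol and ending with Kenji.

Carol -> Leo -> Gael -> Gopal -> Finn -> Frank -> Kenji

Carol reports to Leo. Leo reports to Gael. Gael reports to Gopal. Gopal reports to Finn. Finn reports to Frank. Frank reports to Kenji. Kenji is at the top.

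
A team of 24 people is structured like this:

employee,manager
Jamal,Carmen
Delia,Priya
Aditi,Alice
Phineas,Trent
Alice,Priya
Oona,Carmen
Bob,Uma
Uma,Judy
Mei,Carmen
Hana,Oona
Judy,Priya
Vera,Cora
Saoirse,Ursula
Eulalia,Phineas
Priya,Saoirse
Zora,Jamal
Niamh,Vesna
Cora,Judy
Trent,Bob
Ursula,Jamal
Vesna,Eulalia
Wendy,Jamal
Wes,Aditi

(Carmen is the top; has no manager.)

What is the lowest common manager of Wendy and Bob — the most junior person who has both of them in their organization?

Wendy's chain of managers is Jamal, Carmen. Bob's chain of managers is Uma, Judy, Priya, Saoirse, Ursula, Jamal, Carmen. The first manager that appears in both chains is Jamal.

Jamal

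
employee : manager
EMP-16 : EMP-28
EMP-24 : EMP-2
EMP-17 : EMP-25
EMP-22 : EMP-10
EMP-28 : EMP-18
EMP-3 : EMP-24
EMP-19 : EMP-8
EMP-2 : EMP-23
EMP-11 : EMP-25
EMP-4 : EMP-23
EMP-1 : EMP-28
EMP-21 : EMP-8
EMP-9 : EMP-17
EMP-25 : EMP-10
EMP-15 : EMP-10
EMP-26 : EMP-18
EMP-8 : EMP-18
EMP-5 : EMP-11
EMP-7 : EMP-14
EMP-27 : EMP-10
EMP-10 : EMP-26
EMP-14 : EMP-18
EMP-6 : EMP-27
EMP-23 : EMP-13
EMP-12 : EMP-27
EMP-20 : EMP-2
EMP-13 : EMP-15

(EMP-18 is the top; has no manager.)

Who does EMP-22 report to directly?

EMP-22 reports directly to EMP-10.

EMP-10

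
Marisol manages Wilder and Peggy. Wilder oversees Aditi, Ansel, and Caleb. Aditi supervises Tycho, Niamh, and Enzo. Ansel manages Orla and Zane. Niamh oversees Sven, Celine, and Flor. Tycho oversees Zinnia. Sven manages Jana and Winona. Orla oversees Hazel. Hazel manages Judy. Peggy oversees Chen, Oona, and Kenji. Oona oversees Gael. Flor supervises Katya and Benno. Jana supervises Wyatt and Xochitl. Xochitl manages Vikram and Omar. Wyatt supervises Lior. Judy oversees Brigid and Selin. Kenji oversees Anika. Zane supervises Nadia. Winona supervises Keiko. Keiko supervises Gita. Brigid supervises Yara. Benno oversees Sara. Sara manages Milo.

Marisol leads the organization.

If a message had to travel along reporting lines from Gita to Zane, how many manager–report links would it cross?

Gita is 6 levels below Wilder, and Zane is 2 levels below Wilder (their lowest common manager). The shortest path runs up from Gita to Wilder and back down to Zane: 6 + 2 = 8 links.

8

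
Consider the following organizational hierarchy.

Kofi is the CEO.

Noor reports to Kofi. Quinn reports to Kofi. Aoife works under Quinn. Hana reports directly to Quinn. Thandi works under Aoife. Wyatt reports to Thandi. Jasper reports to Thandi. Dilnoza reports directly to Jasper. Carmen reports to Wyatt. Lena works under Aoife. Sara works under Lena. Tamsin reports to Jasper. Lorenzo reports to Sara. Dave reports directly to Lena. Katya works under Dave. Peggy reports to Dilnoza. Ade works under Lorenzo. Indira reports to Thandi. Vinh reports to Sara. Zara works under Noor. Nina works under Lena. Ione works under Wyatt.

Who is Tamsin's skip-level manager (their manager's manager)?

Tamsin reports to Jasper, and Jasper reports to Thandi. So Tamsin's skip-level manager is Thandi.

Thandi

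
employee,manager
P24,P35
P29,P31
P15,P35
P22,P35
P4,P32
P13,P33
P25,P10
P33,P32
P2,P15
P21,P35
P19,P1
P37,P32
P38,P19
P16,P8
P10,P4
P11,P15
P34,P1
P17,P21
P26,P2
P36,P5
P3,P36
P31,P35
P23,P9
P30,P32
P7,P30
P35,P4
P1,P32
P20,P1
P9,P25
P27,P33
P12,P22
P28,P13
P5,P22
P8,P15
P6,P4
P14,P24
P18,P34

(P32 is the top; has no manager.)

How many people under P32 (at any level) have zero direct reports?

The people in P32's organization with no one reporting to them are P7, P37, P38, P20, P18, P28, P27, P6, P23, P14, P12, P3, P29, P17, P16, P26, P11. That is 17.

17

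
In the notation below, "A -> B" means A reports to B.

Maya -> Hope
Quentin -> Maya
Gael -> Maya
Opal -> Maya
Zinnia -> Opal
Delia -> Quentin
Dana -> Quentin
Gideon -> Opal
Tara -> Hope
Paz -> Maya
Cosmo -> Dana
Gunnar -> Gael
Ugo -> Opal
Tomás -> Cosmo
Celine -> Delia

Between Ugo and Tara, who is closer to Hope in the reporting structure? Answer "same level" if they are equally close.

Ugo is 3 levels below Hope; Tara is 1. Tara is higher.

Tara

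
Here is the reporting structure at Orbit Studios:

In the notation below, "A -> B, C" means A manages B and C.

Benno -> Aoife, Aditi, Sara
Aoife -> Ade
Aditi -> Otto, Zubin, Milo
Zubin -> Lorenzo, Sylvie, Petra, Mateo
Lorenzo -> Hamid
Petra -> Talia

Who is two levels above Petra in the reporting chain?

Petra reports to Zubin, and Zubin reports to Aditi. So Petra's skip-level manager is Aditi.

Aditi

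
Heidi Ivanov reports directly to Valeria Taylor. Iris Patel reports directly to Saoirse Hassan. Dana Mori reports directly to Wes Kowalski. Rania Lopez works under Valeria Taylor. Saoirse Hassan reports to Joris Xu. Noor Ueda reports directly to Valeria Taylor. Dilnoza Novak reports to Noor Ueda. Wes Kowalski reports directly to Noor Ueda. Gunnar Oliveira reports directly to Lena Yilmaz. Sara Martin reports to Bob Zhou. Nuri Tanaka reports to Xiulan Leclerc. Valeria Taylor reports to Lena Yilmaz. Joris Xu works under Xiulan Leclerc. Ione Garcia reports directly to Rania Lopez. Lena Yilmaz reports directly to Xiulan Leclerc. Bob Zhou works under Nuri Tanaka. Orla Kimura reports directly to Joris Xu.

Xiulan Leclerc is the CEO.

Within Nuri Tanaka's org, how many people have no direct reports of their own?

The only person in Nuri Tanaka's organization with no one reporting to them is Sara Martin. That is 1.

1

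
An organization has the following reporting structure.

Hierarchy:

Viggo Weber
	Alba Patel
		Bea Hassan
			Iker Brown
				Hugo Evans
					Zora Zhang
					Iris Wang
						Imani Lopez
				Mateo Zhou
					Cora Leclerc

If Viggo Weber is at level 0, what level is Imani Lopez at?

6

Chain from Imani Lopez up to Viggo Weber: Imani Lopez → Iris Wang → Hugo Evans → Iker Brown → Bea Hassan → Alba Patel → Viggo Weber. That is 6 steps up, so Imani Lopez is 6 levels below Viggo Weber.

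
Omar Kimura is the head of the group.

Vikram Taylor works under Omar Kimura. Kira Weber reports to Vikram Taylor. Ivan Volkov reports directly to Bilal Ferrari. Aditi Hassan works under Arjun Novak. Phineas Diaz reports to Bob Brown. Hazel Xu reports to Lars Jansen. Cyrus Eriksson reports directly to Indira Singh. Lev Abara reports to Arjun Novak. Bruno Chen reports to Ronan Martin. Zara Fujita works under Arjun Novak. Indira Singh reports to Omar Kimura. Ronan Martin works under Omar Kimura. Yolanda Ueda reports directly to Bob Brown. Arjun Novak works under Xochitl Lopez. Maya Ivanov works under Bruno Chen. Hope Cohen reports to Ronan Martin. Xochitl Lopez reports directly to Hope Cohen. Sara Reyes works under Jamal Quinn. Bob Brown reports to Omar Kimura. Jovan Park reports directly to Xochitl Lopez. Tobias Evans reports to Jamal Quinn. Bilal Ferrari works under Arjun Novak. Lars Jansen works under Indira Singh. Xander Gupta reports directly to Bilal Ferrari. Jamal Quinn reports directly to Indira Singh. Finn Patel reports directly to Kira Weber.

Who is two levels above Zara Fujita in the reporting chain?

Zara Fujita reports to Arjun Novak, and Arjun Novak reports to Xochitl Lopez. So Zara Fujita's skip-level manager is Xochitl Lopez.

Xochitl Lopez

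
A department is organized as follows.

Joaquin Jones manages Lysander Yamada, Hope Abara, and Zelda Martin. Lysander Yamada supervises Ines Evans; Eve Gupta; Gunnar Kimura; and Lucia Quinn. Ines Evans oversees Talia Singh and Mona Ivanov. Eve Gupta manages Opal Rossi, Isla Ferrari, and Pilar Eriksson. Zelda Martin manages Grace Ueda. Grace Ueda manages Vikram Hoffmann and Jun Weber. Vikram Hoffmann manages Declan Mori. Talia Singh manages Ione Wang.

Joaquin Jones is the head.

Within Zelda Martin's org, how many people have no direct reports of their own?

2

The people in Zelda Martin's organization with no one reporting to them are Jun Weber, Declan Mori. That is 2.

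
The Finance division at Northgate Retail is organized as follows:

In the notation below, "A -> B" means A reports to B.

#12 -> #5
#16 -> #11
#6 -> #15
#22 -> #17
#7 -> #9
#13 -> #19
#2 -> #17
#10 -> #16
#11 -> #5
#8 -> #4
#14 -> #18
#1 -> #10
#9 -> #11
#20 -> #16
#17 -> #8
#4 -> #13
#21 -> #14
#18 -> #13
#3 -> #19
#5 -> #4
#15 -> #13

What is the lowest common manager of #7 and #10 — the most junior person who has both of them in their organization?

#11

#7's chain of managers is #9, #11, #5, #4, #13, #19. #10's chain of managers is #16, #11, #5, #4, #13, #19. The first manager that appears in both chains is #11.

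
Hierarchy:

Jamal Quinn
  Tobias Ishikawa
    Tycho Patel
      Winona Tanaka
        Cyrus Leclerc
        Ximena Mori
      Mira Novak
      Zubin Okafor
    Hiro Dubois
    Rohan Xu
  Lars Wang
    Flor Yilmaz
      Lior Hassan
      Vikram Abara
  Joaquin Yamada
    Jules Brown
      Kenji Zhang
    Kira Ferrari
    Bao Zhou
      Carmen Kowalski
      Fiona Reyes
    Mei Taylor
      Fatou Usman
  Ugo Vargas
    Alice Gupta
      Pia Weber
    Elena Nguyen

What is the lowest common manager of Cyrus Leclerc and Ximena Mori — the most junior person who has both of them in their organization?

Winona Tanaka

Cyrus Leclerc's chain of managers is Winona Tanaka, Tycho Patel, Tobias Ishikawa, Jamal Quinn. Ximena Mori's chain of managers is Winona Tanaka, Tycho Patel, Tobias Ishikawa, Jamal Quinn. The first manager that appears in both chains is Winona Tanaka.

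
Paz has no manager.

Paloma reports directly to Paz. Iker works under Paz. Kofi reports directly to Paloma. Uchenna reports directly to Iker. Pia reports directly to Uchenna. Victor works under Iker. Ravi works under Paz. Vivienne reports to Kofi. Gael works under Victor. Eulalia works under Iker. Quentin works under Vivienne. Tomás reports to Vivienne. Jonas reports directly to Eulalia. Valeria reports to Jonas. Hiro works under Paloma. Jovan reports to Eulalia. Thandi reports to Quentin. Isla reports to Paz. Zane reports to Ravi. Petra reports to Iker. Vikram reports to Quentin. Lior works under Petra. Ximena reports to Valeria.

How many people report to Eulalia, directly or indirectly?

4

Eulalia directly manages Jonas, Jovan. Under Jonas: Valeria, Ximena (2). Jovan has no reports. So Eulalia's organization is 2 direct reports plus everyone under them: 3 + 1 = 4.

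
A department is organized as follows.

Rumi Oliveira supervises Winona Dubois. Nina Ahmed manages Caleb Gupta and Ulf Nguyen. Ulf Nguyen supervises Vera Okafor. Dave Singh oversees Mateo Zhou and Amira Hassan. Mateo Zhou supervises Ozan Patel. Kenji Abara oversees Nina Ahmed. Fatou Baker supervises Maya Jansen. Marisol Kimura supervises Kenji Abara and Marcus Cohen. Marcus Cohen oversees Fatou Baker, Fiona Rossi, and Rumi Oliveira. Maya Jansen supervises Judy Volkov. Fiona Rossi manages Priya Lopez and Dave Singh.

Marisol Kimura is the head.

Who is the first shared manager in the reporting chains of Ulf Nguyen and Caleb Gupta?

Nina Ahmed

Ulf Nguyen's chain of managers is Nina Ahmed, Kenji Abara, Marisol Kimura. Caleb Gupta's chain of managers is Nina Ahmed, Kenji Abara, Marisol Kimura. The first manager that appears in both chains is Nina Ahmed.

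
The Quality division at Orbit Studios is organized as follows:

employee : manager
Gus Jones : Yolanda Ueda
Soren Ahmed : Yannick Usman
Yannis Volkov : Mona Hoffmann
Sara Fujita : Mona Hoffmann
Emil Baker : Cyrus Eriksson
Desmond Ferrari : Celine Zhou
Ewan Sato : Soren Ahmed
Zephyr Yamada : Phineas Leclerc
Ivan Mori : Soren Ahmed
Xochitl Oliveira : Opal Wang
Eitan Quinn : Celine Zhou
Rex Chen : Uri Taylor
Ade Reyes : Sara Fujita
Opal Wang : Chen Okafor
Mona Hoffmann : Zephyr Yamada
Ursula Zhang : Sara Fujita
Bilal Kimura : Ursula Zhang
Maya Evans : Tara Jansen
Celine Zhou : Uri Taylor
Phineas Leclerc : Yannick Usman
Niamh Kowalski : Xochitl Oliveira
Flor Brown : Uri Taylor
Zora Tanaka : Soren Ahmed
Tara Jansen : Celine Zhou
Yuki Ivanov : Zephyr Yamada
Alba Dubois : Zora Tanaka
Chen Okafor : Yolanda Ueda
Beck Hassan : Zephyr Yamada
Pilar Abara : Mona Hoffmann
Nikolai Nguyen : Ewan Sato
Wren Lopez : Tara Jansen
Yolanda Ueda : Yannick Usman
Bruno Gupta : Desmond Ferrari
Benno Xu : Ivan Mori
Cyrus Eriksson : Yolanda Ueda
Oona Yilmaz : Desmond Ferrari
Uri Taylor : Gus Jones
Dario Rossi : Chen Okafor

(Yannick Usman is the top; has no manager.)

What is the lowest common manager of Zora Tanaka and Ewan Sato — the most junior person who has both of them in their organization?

Zora Tanaka's chain of managers is Soren Ahmed, Yannick Usman. Ewan Sato's chain of managers is Soren Ahmed, Yannick Usman. The first manager that appears in both chains is Soren Ahmed.

Soren Ahmed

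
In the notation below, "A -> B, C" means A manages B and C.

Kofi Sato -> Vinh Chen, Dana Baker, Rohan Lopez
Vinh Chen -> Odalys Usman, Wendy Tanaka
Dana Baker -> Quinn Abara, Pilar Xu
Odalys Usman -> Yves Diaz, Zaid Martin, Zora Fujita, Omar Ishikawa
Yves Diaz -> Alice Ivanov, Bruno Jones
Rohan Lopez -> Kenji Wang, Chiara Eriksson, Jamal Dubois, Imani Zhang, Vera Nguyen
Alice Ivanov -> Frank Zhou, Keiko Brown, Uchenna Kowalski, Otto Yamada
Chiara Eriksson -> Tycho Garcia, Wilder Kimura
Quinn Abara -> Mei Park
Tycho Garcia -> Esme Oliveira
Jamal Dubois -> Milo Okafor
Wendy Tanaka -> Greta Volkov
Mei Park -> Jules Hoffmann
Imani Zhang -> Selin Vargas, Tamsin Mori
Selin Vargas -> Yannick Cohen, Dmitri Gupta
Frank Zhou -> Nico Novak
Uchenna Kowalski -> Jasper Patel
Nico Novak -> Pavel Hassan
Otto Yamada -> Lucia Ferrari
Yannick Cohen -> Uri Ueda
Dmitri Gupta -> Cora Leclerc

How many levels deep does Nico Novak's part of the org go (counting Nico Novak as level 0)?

1

The longest chain under Nico Novak runs Nico Novak → Pavel Hassan, which is 1 level below Nico Novak.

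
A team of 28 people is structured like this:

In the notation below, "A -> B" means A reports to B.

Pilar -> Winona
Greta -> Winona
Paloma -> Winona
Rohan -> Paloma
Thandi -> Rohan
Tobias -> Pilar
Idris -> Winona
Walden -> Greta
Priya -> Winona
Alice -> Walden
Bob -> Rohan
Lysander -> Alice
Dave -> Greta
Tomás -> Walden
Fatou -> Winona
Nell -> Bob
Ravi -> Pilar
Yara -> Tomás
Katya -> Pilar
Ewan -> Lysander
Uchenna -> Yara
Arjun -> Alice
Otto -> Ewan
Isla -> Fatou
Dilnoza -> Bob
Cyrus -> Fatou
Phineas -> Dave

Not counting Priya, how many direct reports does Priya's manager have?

5

Priya reports to Winona. Winona's other direct reports are Pilar, Greta, Paloma, Idris, Fatou — 5 peers.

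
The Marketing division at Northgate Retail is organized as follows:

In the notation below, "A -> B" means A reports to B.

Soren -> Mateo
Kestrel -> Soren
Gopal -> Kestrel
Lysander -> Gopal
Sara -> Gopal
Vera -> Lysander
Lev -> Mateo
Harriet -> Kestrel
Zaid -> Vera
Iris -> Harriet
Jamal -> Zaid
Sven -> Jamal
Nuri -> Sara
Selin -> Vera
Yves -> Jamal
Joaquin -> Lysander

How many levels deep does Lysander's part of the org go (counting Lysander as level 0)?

The longest chain under Lysander runs Lysander → Vera → Zaid → Jamal → Yves, which is 4 levels below Lysander.

4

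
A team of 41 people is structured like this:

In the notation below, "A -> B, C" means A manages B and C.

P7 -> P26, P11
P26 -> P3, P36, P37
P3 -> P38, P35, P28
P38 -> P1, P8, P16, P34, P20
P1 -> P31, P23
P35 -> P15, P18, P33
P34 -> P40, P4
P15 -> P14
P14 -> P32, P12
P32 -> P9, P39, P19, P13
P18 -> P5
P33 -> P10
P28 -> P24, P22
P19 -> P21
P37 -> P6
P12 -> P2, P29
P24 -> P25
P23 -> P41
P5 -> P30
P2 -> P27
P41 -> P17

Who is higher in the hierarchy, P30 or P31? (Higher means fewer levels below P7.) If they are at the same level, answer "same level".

P31

P30 is 6 levels below P7; P31 is 5. P31 is higher.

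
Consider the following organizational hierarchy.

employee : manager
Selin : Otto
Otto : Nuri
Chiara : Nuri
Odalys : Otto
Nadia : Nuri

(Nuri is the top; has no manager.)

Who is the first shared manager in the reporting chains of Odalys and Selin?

Otto

Odalys's chain of managers is Otto, Nuri. Selin's chain of managers is Otto, Nuri. The first manager that appears in both chains is Otto.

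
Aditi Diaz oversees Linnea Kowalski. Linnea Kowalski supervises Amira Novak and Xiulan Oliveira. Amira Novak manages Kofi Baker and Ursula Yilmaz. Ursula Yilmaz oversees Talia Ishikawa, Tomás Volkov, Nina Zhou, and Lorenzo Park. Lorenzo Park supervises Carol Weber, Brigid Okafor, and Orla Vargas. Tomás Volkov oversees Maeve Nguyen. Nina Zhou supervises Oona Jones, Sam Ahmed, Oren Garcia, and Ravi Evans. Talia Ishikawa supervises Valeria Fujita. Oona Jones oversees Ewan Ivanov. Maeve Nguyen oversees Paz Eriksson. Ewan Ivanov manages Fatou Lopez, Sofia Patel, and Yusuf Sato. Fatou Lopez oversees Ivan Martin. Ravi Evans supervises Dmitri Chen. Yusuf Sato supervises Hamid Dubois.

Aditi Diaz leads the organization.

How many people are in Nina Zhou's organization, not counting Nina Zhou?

Nina Zhou directly manages Oona Jones, Ravi Evans, Oren Garcia, Sam Ahmed. Under Oona Jones: Ewan Ivanov, Yusuf Sato, Hamid Dubois, Sofia Patel, Fatou Lopez, Ivan Martin (6). Under Ravi Evans: Dmitri Chen (1). Oren Garcia has no reports. Sam Ahmed has no reports. So Nina Zhou's organization is 4 direct reports plus everyone under them: 7 + 2 + 1 + 1 = 11.

11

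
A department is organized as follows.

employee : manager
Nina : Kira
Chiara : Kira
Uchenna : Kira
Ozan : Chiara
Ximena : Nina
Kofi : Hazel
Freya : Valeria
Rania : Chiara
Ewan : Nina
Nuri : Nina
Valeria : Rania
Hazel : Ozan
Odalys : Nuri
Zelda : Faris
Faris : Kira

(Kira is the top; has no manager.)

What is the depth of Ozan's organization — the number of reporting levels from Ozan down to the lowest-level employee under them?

2

The longest chain under Ozan runs Ozan → Hazel → Kofi, which is 2 levels below Ozan.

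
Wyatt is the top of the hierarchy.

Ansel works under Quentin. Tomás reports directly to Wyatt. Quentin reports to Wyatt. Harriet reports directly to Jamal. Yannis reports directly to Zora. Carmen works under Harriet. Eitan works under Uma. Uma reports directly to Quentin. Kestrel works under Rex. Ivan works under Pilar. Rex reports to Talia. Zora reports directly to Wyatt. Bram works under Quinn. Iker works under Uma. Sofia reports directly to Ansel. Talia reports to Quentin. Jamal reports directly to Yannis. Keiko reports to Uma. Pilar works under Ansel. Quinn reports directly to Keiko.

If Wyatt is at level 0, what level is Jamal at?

Chain from Jamal up to Wyatt: Jamal → Yannis → Zora → Wyatt. That is 3 steps up, so Jamal is 3 levels below Wyatt.

3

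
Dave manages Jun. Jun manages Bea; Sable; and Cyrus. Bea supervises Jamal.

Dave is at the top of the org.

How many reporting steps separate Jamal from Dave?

Chain from Jamal up to Dave: Jamal → Bea → Jun → Dave. That is 3 steps up, so Jamal is 3 levels below Dave.

3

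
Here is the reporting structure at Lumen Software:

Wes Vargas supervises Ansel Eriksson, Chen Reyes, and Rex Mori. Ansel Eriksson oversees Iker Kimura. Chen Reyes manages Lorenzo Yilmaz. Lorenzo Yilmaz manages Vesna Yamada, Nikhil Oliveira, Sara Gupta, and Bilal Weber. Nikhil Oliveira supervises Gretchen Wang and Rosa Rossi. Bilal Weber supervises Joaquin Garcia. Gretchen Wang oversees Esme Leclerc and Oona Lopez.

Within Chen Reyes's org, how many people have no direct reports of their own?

6

The people in Chen Reyes's organization with no one reporting to them are Sara Gupta, Vesna Yamada, Joaquin Garcia, Rosa Rossi, Oona Lopez, Esme Leclerc. That is 6.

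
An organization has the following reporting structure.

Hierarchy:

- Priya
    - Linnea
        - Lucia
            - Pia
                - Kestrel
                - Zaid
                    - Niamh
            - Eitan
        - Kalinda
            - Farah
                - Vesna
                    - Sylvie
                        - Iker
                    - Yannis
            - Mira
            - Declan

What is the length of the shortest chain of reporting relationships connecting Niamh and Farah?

6

Niamh is 4 levels below Linnea, and Farah is 2 levels below Linnea (their lowest common manager). The shortest path runs up from Niamh to Linnea and back down to Farah: 4 + 2 = 6 links.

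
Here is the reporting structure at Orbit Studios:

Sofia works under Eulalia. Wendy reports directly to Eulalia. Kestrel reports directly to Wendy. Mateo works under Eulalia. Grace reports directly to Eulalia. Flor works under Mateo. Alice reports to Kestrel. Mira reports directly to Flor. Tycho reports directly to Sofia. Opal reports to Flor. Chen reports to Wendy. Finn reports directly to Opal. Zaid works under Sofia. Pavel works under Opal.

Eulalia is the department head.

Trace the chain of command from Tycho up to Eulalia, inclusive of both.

Tycho -> Sofia -> Eulalia

Tycho reports to Sofia. Sofia reports to Eulalia. Eulalia is at the top.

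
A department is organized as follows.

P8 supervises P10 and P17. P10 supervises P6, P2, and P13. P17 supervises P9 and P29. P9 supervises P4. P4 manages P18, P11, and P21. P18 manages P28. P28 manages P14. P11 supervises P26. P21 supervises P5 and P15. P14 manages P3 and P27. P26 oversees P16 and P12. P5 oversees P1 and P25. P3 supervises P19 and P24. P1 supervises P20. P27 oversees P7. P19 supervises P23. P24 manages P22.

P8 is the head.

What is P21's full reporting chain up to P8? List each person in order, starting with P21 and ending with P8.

P21 reports to P4. P4 reports to P9. P9 reports to P17. P17 reports to P8. P8 is at the top.

P21 -> P4 -> P9 -> P17 -> P8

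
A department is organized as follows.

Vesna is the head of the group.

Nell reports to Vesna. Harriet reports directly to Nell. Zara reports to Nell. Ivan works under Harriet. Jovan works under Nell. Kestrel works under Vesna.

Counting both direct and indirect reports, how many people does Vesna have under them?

6

Vesna directly manages Nell, Kestrel. Under Nell: Jovan, Zara, Harriet, Ivan (4). Kestrel has no reports. So Vesna's organization is 2 direct reports plus everyone under them: 5 + 1 = 6.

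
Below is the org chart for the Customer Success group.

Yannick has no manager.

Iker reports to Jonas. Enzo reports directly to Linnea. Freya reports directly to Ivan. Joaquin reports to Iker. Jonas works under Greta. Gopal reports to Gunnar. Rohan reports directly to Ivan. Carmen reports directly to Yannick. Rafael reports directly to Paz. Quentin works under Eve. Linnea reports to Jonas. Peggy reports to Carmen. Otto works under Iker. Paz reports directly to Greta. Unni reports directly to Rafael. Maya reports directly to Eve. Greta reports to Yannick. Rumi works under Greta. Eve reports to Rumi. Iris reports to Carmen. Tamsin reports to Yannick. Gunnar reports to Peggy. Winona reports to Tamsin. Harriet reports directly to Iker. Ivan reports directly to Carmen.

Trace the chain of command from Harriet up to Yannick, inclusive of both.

Harriet reports to Iker. Iker reports to Jonas. Jonas reports to Greta. Greta reports to Yannick. Yannick is at the top.

Harriet -> Iker -> Jonas -> Greta -> Yannick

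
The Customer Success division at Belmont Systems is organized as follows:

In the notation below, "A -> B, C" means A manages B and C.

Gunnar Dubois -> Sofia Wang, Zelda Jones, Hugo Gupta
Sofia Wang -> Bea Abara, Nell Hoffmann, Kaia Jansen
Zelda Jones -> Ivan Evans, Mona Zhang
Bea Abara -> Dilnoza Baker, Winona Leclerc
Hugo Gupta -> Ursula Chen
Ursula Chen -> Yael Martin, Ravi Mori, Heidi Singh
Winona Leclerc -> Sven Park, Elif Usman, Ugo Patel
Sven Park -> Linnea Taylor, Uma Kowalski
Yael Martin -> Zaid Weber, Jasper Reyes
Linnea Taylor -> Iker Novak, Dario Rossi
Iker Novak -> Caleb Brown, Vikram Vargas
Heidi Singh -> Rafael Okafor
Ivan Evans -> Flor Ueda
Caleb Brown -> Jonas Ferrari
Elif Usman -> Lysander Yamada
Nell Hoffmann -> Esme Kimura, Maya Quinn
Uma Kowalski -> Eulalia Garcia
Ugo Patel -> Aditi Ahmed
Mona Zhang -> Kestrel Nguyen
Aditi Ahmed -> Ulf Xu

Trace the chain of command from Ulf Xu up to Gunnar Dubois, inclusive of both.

Ulf Xu reports to Aditi Ahmed. Aditi Ahmed reports to Ugo Patel. Ugo Patel reports to Winona Leclerc. Winona Leclerc reports to Bea Abara. Bea Abara reports to Sofia Wang. Sofia Wang reports to Gunnar Dubois. Gunnar Dubois is at the top.

Ulf Xu -> Aditi Ahmed -> Ugo Patel -> Winona Leclerc -> Bea Abara -> Sofia Wang -> Gunnar Dubois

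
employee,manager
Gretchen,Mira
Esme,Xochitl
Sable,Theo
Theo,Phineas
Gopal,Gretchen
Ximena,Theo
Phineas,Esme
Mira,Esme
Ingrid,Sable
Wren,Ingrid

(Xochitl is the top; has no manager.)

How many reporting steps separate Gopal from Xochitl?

Chain from Gopal up to Xochitl: Gopal → Gretchen → Mira → Esme → Xochitl. That is 4 steps up, so Gopal is 4 levels below Xochitl.

4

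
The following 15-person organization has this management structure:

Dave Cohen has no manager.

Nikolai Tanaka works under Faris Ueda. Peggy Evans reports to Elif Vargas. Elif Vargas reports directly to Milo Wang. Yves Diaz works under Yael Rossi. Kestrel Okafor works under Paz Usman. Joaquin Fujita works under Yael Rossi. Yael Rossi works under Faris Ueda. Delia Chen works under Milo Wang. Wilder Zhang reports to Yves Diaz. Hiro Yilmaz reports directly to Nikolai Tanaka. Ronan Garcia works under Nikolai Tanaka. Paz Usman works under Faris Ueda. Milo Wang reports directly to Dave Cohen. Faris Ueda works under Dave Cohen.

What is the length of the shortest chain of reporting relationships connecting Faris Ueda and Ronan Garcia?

Ronan Garcia is in Faris Ueda's organization: the chain from Ronan Garcia up to Faris Ueda is Ronan Garcia → Nikolai Tanaka → Faris Ueda, which is 2 links.

2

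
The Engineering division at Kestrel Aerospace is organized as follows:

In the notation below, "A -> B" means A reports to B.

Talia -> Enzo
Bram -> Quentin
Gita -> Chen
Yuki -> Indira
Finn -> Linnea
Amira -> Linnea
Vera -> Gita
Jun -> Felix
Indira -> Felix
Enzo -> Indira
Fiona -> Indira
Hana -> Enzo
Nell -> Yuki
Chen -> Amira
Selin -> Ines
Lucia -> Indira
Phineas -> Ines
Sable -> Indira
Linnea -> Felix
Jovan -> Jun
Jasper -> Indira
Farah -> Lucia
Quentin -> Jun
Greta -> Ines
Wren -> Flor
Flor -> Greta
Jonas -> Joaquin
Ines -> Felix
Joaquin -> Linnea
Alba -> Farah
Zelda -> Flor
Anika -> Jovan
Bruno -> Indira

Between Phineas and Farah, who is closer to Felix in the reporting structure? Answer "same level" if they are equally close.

Phineas is 2 levels below Felix; Farah is 3. Phineas is higher.

Phineas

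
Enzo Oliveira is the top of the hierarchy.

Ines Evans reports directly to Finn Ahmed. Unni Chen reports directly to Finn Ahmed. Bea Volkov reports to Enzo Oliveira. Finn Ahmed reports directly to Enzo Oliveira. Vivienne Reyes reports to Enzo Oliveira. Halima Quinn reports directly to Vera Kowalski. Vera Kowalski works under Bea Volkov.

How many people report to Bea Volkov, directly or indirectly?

Bea Volkov directly manages Vera Kowalski. Under Vera Kowalski: Halima Quinn (1). That's 2 in total.

2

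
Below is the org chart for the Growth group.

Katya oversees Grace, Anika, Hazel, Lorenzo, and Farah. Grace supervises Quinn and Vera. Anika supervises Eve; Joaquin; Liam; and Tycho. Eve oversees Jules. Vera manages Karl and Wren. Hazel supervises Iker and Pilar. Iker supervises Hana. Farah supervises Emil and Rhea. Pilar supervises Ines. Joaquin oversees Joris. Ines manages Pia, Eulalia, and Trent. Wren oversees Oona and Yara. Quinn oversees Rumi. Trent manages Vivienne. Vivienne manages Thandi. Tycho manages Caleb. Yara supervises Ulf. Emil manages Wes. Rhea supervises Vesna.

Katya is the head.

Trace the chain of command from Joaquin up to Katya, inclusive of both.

Joaquin reports to Anika. Anika reports to Katya. Katya is at the top.

Joaquin -> Anika -> Katya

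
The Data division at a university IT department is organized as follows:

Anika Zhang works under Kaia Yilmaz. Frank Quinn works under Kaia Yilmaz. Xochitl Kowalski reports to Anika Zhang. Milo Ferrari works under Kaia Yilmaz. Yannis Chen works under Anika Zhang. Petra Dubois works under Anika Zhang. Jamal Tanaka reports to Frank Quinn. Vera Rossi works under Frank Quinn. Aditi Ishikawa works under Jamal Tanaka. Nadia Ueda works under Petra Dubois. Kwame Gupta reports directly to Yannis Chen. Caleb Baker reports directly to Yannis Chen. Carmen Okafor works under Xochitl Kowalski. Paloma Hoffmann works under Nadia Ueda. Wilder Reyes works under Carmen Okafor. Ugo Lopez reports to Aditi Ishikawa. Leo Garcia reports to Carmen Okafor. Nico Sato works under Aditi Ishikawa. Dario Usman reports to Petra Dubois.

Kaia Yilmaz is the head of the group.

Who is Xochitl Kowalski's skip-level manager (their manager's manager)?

Xochitl Kowalski reports to Anika Zhang, and Anika Zhang reports to Kaia Yilmaz. So Xochitl Kowalski's skip-level manager is Kaia Yilmaz.

Kaia Yilmaz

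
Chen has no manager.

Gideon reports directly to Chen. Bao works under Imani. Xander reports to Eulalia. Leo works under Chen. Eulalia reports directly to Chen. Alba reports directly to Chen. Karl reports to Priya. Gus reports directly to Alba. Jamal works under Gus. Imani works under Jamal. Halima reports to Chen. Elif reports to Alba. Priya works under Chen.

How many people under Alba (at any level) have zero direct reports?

The people in Alba's organization with no one reporting to them are Elif, Bao. That is 2.

2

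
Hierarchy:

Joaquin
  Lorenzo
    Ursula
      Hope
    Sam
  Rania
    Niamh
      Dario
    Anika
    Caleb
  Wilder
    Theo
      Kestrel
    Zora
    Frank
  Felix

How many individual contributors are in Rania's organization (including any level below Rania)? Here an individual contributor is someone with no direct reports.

The people in Rania's organization with no one reporting to them are Caleb, Anika, Dario. That is 3.

3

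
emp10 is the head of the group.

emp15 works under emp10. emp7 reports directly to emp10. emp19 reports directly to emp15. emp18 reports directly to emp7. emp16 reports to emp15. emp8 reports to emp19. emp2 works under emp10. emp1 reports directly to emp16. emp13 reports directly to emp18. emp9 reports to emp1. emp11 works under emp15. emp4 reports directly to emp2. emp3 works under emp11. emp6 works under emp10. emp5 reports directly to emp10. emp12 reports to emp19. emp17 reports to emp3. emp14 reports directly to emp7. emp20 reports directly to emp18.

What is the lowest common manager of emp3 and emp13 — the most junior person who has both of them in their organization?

emp3's chain of managers is emp11, emp15, emp10. emp13's chain of managers is emp18, emp7, emp10. The first manager that appears in both chains is emp10.

emp10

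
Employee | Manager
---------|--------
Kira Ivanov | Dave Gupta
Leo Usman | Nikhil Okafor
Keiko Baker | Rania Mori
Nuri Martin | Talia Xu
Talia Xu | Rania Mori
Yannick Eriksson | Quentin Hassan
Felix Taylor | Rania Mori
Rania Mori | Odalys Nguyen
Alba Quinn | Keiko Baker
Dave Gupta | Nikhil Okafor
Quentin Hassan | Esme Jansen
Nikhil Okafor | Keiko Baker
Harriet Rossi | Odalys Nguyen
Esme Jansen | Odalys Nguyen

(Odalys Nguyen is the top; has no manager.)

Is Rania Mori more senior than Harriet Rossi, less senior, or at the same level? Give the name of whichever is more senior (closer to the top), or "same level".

same level

Both Rania Mori and Harriet Rossi are 1 level below Odalys Nguyen.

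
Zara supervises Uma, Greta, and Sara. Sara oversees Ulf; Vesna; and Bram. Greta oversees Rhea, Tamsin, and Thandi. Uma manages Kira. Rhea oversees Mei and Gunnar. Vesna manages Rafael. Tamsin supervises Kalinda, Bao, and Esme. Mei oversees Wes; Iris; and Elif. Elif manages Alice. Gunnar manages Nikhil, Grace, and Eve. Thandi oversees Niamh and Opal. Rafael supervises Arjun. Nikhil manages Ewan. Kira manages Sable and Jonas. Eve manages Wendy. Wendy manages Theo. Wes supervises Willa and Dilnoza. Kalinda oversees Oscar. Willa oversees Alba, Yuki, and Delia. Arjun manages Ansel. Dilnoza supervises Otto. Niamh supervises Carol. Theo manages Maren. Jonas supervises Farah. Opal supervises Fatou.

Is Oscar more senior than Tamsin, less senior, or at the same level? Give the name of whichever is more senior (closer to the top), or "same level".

Oscar is 4 levels below Zara; Tamsin is 2. Tamsin is higher.

Tamsin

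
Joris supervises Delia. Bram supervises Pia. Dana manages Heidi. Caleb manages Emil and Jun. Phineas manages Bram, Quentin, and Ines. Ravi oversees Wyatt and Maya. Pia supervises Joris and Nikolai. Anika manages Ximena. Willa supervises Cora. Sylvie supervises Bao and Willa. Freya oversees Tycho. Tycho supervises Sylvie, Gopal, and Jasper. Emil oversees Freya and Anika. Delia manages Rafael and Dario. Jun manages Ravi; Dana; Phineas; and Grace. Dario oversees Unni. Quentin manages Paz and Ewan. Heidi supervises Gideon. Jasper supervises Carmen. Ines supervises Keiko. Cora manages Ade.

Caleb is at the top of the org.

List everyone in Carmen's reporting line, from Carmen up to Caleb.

Carmen -> Jasper -> Tycho -> Freya -> Emil -> Caleb

Carmen reports to Jasper. Jasper reports to Tycho. Tycho reports to Freya. Freya reports to Emil. Emil reports to Caleb. Caleb is at the top.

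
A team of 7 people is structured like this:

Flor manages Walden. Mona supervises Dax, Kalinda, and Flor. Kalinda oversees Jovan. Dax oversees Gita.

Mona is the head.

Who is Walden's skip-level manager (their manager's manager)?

Mona

Walden reports to Flor, and Flor reports to Mona. So Walden's skip-level manager is Mona.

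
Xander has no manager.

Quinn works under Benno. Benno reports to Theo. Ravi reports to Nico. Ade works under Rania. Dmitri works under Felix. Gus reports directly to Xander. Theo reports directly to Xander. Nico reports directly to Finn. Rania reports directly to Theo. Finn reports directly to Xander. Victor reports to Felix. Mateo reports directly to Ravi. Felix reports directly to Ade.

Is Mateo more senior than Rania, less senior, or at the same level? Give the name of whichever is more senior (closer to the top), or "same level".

Rania

Mateo is 4 levels below Xander; Rania is 2. Rania is higher.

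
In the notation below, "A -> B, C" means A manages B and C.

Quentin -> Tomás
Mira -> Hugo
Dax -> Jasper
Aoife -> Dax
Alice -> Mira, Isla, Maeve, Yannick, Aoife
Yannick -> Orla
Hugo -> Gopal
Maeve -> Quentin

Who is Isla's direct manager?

Alice

Isla reports directly to Alice.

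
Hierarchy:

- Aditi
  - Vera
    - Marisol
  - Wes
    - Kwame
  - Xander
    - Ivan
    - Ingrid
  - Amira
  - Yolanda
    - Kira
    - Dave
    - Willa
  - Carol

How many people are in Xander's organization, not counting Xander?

2

Xander directly manages Ivan, Ingrid. Ivan has no reports. Ingrid has no reports. So Xander's organization is 2 direct reports plus everyone under them: 1 + 1 = 2.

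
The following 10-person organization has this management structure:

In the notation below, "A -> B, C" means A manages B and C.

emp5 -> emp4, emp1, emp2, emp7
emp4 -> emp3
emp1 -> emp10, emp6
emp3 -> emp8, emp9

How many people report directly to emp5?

4

emp5 directly manages emp4, emp1, emp2, emp7. That is 4 direct reports.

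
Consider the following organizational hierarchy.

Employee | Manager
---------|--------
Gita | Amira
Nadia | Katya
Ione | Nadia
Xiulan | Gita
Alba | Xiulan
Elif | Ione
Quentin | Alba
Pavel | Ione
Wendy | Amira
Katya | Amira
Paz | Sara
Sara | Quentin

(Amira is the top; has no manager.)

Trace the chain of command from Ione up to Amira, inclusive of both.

Ione reports to Nadia. Nadia reports to Katya. Katya reports to Amira. Amira is at the top.

Ione -> Nadia -> Katya -> Amira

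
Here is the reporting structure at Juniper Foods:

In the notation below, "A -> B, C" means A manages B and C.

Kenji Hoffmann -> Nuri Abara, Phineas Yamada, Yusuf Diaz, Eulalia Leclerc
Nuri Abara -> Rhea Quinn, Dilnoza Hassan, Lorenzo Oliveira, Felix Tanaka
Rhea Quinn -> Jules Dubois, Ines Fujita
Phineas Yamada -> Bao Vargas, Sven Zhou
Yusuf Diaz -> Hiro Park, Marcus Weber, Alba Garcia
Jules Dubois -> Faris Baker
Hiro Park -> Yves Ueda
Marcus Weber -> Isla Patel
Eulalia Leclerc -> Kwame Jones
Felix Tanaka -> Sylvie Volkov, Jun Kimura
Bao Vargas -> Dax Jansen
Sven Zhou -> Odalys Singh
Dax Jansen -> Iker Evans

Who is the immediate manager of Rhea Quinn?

Rhea Quinn reports directly to Nuri Abara.

Nuri Abara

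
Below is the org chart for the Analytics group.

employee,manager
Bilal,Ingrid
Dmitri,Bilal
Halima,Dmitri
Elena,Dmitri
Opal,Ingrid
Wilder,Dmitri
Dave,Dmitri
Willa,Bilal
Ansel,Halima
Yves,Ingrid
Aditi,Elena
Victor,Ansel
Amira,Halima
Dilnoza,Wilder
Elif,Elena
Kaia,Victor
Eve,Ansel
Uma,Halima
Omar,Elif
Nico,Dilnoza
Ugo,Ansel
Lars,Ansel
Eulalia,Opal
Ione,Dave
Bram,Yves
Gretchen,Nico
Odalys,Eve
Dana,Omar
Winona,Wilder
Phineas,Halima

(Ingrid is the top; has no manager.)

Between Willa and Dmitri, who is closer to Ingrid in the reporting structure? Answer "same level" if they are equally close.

same level

Both Willa and Dmitri are 2 levels below Ingrid.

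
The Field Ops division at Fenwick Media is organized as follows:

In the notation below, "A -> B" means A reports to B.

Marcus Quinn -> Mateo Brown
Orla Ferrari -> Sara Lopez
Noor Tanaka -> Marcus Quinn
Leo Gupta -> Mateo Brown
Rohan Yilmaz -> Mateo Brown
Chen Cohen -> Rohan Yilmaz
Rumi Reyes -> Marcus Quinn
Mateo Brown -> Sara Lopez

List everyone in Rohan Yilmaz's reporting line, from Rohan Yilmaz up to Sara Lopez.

Rohan Yilmaz -> Mateo Brown -> Sara Lopez

Rohan Yilmaz reports to Mateo Brown. Mateo Brown reports to Sara Lopez. Sara Lopez is at the top.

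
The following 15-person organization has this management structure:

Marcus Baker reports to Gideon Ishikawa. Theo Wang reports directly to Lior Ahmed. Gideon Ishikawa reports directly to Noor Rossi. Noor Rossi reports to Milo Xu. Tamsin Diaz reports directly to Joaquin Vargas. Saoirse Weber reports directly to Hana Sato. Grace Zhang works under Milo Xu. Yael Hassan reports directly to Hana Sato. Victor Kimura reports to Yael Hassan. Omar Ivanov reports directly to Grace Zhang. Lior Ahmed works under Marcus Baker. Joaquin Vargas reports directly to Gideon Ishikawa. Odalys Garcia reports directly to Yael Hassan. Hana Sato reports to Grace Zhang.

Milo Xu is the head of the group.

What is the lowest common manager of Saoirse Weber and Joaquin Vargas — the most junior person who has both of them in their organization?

Milo Xu

Saoirse Weber's chain of managers is Hana Sato, Grace Zhang, Milo Xu. Joaquin Vargas's chain of managers is Gideon Ishikawa, Noor Rossi, Milo Xu. The first manager that appears in both chains is Milo Xu.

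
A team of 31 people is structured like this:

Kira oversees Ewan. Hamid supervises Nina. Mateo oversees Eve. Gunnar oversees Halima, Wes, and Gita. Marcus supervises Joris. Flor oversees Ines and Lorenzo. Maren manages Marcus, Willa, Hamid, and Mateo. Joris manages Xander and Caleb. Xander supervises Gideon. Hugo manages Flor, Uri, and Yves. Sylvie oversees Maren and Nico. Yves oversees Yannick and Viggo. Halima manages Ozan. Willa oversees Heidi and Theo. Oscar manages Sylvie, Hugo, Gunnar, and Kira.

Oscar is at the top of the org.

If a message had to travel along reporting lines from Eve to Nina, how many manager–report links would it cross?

Eve is 2 levels below Maren, and Nina is 2 levels below Maren (their lowest common manager). The shortest path runs up from Eve to Maren and back down to Nina: 2 + 2 = 4 links.

4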